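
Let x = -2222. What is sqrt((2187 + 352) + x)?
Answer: sqrt(317) ≈ 17.805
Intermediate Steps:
sqrt((2187 + 352) + x) = sqrt((2187 + 352) - 2222) = sqrt(2539 - 2222) = sqrt(317)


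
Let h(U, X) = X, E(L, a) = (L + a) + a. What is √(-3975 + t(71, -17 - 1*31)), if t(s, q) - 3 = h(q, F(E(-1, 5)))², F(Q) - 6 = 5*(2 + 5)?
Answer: I*√2291 ≈ 47.864*I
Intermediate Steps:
E(L, a) = L + 2*a
F(Q) = 41 (F(Q) = 6 + 5*(2 + 5) = 6 + 5*7 = 6 + 35 = 41)
t(s, q) = 1684 (t(s, q) = 3 + 41² = 3 + 1681 = 1684)
√(-3975 + t(71, -17 - 1*31)) = √(-3975 + 1684) = √(-2291) = I*√2291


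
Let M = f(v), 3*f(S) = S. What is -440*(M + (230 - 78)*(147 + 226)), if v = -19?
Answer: -74830360/3 ≈ -2.4943e+7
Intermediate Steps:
f(S) = S/3
M = -19/3 (M = (⅓)*(-19) = -19/3 ≈ -6.3333)
-440*(M + (230 - 78)*(147 + 226)) = -440*(-19/3 + (230 - 78)*(147 + 226)) = -440*(-19/3 + 152*373) = -440*(-19/3 + 56696) = -440*170069/3 = -74830360/3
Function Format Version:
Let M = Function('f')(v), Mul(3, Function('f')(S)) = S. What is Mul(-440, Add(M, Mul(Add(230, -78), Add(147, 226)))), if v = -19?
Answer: Rational(-74830360, 3) ≈ -2.4943e+7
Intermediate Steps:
Function('f')(S) = Mul(Rational(1, 3), S)
M = Rational(-19, 3) (M = Mul(Rational(1, 3), -19) = Rational(-19, 3) ≈ -6.3333)
Mul(-440, Add(M, Mul(Add(230, -78), Add(147, 226)))) = Mul(-440, Add(Rational(-19, 3), Mul(Add(230, -78), Add(147, 226)))) = Mul(-440, Add(Rational(-19, 3), Mul(152, 373))) = Mul(-440, Add(Rational(-19, 3), 56696)) = Mul(-440, Rational(170069, 3)) = Rational(-74830360, 3)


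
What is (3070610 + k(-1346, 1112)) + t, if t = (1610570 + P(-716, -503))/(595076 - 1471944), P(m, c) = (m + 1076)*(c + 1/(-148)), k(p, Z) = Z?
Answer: 24914812999178/8111029 ≈ 3.0717e+6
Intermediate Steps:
P(m, c) = (1076 + m)*(-1/148 + c) (P(m, c) = (1076 + m)*(c - 1/148) = (1076 + m)*(-1/148 + c))
t = -13222760/8111029 (t = (1610570 + (-269/37 + 1076*(-503) - 1/148*(-716) - 503*(-716)))/(595076 - 1471944) = (1610570 + (-269/37 - 541228 + 179/37 + 360148))/(-876868) = (1610570 - 6700050/37)*(-1/876868) = (52891040/37)*(-1/876868) = -13222760/8111029 ≈ -1.6302)
(3070610 + k(-1346, 1112)) + t = (3070610 + 1112) - 13222760/8111029 = 3071722 - 13222760/8111029 = 24914812999178/8111029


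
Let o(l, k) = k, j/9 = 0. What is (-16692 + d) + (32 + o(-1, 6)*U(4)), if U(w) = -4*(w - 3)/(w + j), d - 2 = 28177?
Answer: 11513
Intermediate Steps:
d = 28179 (d = 2 + 28177 = 28179)
j = 0 (j = 9*0 = 0)
U(w) = -4*(-3 + w)/w (U(w) = -4*(w - 3)/(w + 0) = -4*(-3 + w)/w)
(-16692 + d) + (32 + o(-1, 6)*U(4)) = (-16692 + 28179) + (32 + 6*(-4 + 12/4)) = 11487 + (32 + 6*(-4 + 12*(1/4))) = 11487 + (32 + 6*(-4 + 3)) = 11487 + (32 + 6*(-1)) = 11487 + (32 - 6) = 11487 + 26 = 11513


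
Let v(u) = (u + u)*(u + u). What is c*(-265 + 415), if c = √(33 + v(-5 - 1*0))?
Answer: 150*√133 ≈ 1729.9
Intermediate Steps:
v(u) = 4*u² (v(u) = (2*u)*(2*u) = 4*u²)
c = √133 (c = √(33 + 4*(-5 - 1*0)²) = √(33 + 4*(-5 + 0)²) = √(33 + 4*(-5)²) = √(33 + 4*25) = √(33 + 100) = √133 ≈ 11.533)
c*(-265 + 415) = √133*(-265 + 415) = √133*150 = 150*√133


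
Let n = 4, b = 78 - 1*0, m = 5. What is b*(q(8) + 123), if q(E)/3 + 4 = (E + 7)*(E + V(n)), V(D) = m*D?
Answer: 106938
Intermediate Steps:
b = 78 (b = 78 + 0 = 78)
V(D) = 5*D
q(E) = -12 + 3*(7 + E)*(20 + E) (q(E) = -12 + 3*((E + 7)*(E + 5*4)) = -12 + 3*((7 + E)*(E + 20)) = -12 + 3*((7 + E)*(20 + E)) = -12 + 3*(7 + E)*(20 + E))
b*(q(8) + 123) = 78*((408 + 3*8² + 81*8) + 123) = 78*((408 + 3*64 + 648) + 123) = 78*((408 + 192 + 648) + 123) = 78*(1248 + 123) = 78*1371 = 106938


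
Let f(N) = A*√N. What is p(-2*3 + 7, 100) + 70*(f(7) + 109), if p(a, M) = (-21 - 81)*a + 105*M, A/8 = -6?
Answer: 18028 - 3360*√7 ≈ 9138.3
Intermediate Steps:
A = -48 (A = 8*(-6) = -48)
f(N) = -48*√N
p(a, M) = -102*a + 105*M
p(-2*3 + 7, 100) + 70*(f(7) + 109) = (-102*(-2*3 + 7) + 105*100) + 70*(-48*√7 + 109) = (-102*(-6 + 7) + 10500) + 70*(109 - 48*√7) = (-102*1 + 10500) + (7630 - 3360*√7) = (-102 + 10500) + (7630 - 3360*√7) = 10398 + (7630 - 3360*√7) = 18028 - 3360*√7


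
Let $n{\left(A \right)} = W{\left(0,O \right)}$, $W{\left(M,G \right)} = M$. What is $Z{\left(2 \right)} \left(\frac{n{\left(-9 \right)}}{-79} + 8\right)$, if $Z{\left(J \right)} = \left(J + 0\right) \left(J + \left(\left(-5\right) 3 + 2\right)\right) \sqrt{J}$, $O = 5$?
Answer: $- 176 \sqrt{2} \approx -248.9$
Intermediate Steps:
$n{\left(A \right)} = 0$
$Z{\left(J \right)} = J^{\frac{3}{2}} \left(-13 + J\right)$ ($Z{\left(J \right)} = J \left(J + \left(-15 + 2\right)\right) \sqrt{J} = J \left(J - 13\right) \sqrt{J} = J \left(-13 + J\right) \sqrt{J} = J^{\frac{3}{2}} \left(-13 + J\right)$)
$Z{\left(2 \right)} \left(\frac{n{\left(-9 \right)}}{-79} + 8\right) = 2^{\frac{3}{2}} \left(-13 + 2\right) \left(\frac{0}{-79} + 8\right) = 2 \sqrt{2} \left(-11\right) \left(0 \left(- \frac{1}{79}\right) + 8\right) = - 22 \sqrt{2} \left(0 + 8\right) = - 22 \sqrt{2} \cdot 8 = - 176 \sqrt{2}$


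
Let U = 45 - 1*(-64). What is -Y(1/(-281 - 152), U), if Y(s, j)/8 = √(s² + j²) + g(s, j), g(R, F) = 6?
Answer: -48 - 8*√2227556810/433 ≈ -920.00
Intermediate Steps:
U = 109 (U = 45 + 64 = 109)
Y(s, j) = 48 + 8*√(j² + s²) (Y(s, j) = 8*(√(s² + j²) + 6) = 8*(√(j² + s²) + 6) = 8*(6 + √(j² + s²)) = 48 + 8*√(j² + s²))
-Y(1/(-281 - 152), U) = -(48 + 8*√(109² + (1/(-281 - 152))²)) = -(48 + 8*√(11881 + (1/(-433))²)) = -(48 + 8*√(11881 + (-1/433)²)) = -(48 + 8*√(11881 + 1/187489)) = -(48 + 8*√(2227556810/187489)) = -(48 + 8*(√2227556810/433)) = -(48 + 8*√2227556810/433) = -48 - 8*√2227556810/433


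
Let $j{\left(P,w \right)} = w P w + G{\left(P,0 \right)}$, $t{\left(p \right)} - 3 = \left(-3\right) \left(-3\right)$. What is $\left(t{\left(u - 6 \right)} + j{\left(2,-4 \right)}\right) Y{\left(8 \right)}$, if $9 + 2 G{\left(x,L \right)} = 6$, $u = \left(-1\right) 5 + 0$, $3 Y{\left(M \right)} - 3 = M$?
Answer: $\frac{935}{6} \approx 155.83$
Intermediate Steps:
$Y{\left(M \right)} = 1 + \frac{M}{3}$
$u = -5$ ($u = -5 + 0 = -5$)
$G{\left(x,L \right)} = - \frac{3}{2}$ ($G{\left(x,L \right)} = - \frac{9}{2} + \frac{1}{2} \cdot 6 = - \frac{9}{2} + 3 = - \frac{3}{2}$)
$t{\left(p \right)} = 12$ ($t{\left(p \right)} = 3 - -9 = 3 + 9 = 12$)
$j{\left(P,w \right)} = - \frac{3}{2} + P w^{2}$ ($j{\left(P,w \right)} = w P w - \frac{3}{2} = P w w - \frac{3}{2} = P w^{2} - \frac{3}{2} = - \frac{3}{2} + P w^{2}$)
$\left(t{\left(u - 6 \right)} + j{\left(2,-4 \right)}\right) Y{\left(8 \right)} = \left(12 - \left(\frac{3}{2} - 2 \left(-4\right)^{2}\right)\right) \left(1 + \frac{1}{3} \cdot 8\right) = \left(12 + \left(- \frac{3}{2} + 2 \cdot 16\right)\right) \left(1 + \frac{8}{3}\right) = \left(12 + \left(- \frac{3}{2} + 32\right)\right) \frac{11}{3} = \left(12 + \frac{61}{2}\right) \frac{11}{3} = \frac{85}{2} \cdot \frac{11}{3} = \frac{935}{6}$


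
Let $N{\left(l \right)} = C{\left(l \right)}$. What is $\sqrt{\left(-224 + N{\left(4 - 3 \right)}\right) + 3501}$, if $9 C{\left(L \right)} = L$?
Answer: $\frac{\sqrt{29494}}{3} \approx 57.246$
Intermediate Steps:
$C{\left(L \right)} = \frac{L}{9}$
$N{\left(l \right)} = \frac{l}{9}$
$\sqrt{\left(-224 + N{\left(4 - 3 \right)}\right) + 3501} = \sqrt{\left(-224 + \frac{4 - 3}{9}\right) + 3501} = \sqrt{\left(-224 + \frac{1}{9} \cdot 1\right) + 3501} = \sqrt{\left(-224 + \frac{1}{9}\right) + 3501} = \sqrt{- \frac{2015}{9} + 3501} = \sqrt{\frac{29494}{9}} = \frac{\sqrt{29494}}{3}$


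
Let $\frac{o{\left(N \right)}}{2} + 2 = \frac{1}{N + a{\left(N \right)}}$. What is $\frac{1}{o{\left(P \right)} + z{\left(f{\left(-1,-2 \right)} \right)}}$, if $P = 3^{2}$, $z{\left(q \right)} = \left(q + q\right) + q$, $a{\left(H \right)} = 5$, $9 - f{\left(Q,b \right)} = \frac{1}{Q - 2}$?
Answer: $\frac{7}{169} \approx 0.04142$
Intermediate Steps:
$f{\left(Q,b \right)} = 9 - \frac{1}{-2 + Q}$ ($f{\left(Q,b \right)} = 9 - \frac{1}{Q - 2} = 9 - \frac{1}{-2 + Q}$)
$z{\left(q \right)} = 3 q$ ($z{\left(q \right)} = 2 q + q = 3 q$)
$P = 9$
$o{\left(N \right)} = -4 + \frac{2}{5 + N}$ ($o{\left(N \right)} = -4 + \frac{2}{N + 5} = -4 + \frac{2}{5 + N}$)
$\frac{1}{o{\left(P \right)} + z{\left(f{\left(-1,-2 \right)} \right)}} = \frac{1}{\frac{2 \left(-9 - 18\right)}{5 + 9} + 3 \frac{-19 + 9 \left(-1\right)}{-2 - 1}} = \frac{1}{\frac{2 \left(-9 - 18\right)}{14} + 3 \frac{-19 - 9}{-3}} = \frac{1}{2 \cdot \frac{1}{14} \left(-27\right) + 3 \left(\left(- \frac{1}{3}\right) \left(-28\right)\right)} = \frac{1}{- \frac{27}{7} + 3 \cdot \frac{28}{3}} = \frac{1}{- \frac{27}{7} + 28} = \frac{1}{\frac{169}{7}} = \frac{7}{169}$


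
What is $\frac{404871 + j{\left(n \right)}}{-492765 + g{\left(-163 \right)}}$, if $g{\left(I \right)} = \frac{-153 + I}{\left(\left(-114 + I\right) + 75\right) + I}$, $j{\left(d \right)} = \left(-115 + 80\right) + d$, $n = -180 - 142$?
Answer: $- \frac{147647610}{179858909} \approx -0.82091$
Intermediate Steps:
$n = -322$
$j{\left(d \right)} = -35 + d$
$g{\left(I \right)} = \frac{-153 + I}{-39 + 2 I}$ ($g{\left(I \right)} = \frac{-153 + I}{\left(-39 + I\right) + I} = \frac{-153 + I}{-39 + 2 I}$)
$\frac{404871 + j{\left(n \right)}}{-492765 + g{\left(-163 \right)}} = \frac{404871 - 357}{-492765 + \frac{-153 - 163}{-39 + 2 \left(-163\right)}} = \frac{404871 - 357}{-492765 + \frac{1}{-39 - 326} \left(-316\right)} = \frac{404514}{-492765 + \frac{1}{-365} \left(-316\right)} = \frac{404514}{-492765 - - \frac{316}{365}} = \frac{404514}{-492765 + \frac{316}{365}} = \frac{404514}{- \frac{179858909}{365}} = 404514 \left(- \frac{365}{179858909}\right) = - \frac{147647610}{179858909}$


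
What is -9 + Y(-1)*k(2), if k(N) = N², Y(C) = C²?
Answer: -5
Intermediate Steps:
-9 + Y(-1)*k(2) = -9 + (-1)²*2² = -9 + 1*4 = -9 + 4 = -5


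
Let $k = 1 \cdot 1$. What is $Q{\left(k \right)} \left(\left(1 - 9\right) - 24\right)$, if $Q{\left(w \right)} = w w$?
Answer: $-32$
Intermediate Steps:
$k = 1$
$Q{\left(w \right)} = w^{2}$
$Q{\left(k \right)} \left(\left(1 - 9\right) - 24\right) = 1^{2} \left(\left(1 - 9\right) - 24\right) = 1 \left(-8 - 24\right) = 1 \left(-32\right) = -32$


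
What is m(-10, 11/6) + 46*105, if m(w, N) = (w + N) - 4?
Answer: 28907/6 ≈ 4817.8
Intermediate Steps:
m(w, N) = -4 + N + w (m(w, N) = (N + w) - 4 = -4 + N + w)
m(-10, 11/6) + 46*105 = (-4 + 11/6 - 10) + 46*105 = (-4 + 11*(⅙) - 10) + 4830 = (-4 + 11/6 - 10) + 4830 = -73/6 + 4830 = 28907/6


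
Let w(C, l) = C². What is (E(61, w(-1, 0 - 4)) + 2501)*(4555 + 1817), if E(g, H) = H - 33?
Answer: 15732468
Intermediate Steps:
E(g, H) = -33 + H
(E(61, w(-1, 0 - 4)) + 2501)*(4555 + 1817) = ((-33 + (-1)²) + 2501)*(4555 + 1817) = ((-33 + 1) + 2501)*6372 = (-32 + 2501)*6372 = 2469*6372 = 15732468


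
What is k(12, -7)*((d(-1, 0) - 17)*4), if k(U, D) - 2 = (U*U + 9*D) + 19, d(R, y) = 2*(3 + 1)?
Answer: -3672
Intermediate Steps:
d(R, y) = 8 (d(R, y) = 2*4 = 8)
k(U, D) = 21 + U² + 9*D (k(U, D) = 2 + ((U*U + 9*D) + 19) = 2 + ((U² + 9*D) + 19) = 2 + (19 + U² + 9*D) = 21 + U² + 9*D)
k(12, -7)*((d(-1, 0) - 17)*4) = (21 + 12² + 9*(-7))*((8 - 17)*4) = (21 + 144 - 63)*(-9*4) = 102*(-36) = -3672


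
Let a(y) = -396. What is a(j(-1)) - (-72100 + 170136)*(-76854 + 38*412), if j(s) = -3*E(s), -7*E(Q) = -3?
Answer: 5999606732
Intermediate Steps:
E(Q) = 3/7 (E(Q) = -1/7*(-3) = 3/7)
j(s) = -9/7 (j(s) = -3*3/7 = -9/7)
a(j(-1)) - (-72100 + 170136)*(-76854 + 38*412) = -396 - (-72100 + 170136)*(-76854 + 38*412) = -396 - 98036*(-76854 + 15656) = -396 - 98036*(-61198) = -396 - 1*(-5999607128) = -396 + 5999607128 = 5999606732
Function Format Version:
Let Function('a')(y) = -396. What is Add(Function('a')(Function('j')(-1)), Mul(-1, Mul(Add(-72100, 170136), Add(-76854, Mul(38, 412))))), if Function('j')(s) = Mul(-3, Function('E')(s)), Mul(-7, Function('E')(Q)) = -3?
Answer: 5999606732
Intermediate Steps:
Function('E')(Q) = Rational(3, 7) (Function('E')(Q) = Mul(Rational(-1, 7), -3) = Rational(3, 7))
Function('j')(s) = Rational(-9, 7) (Function('j')(s) = Mul(-3, Rational(3, 7)) = Rational(-9, 7))
Add(Function('a')(Function('j')(-1)), Mul(-1, Mul(Add(-72100, 170136), Add(-76854, Mul(38, 412))))) = Add(-396, Mul(-1, Mul(Add(-72100, 170136), Add(-76854, Mul(38, 412))))) = Add(-396, Mul(-1, Mul(98036, Add(-76854, 15656)))) = Add(-396, Mul(-1, Mul(98036, -61198))) = Add(-396, Mul(-1, -5999607128)) = Add(-396, 5999607128) = 5999606732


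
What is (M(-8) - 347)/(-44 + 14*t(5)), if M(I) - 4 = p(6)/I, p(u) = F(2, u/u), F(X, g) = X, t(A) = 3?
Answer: 1373/8 ≈ 171.63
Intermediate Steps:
p(u) = 2
M(I) = 4 + 2/I
(M(-8) - 347)/(-44 + 14*t(5)) = ((4 + 2/(-8)) - 347)/(-44 + 14*3) = ((4 + 2*(-⅛)) - 347)/(-44 + 42) = ((4 - ¼) - 347)/(-2) = (15/4 - 347)*(-½) = -1373/4*(-½) = 1373/8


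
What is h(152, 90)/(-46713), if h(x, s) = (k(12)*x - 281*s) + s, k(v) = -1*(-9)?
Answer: 7944/15571 ≈ 0.51018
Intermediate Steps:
k(v) = 9
h(x, s) = -280*s + 9*x (h(x, s) = (9*x - 281*s) + s = (-281*s + 9*x) + s = -280*s + 9*x)
h(152, 90)/(-46713) = (-280*90 + 9*152)/(-46713) = (-25200 + 1368)*(-1/46713) = -23832*(-1/46713) = 7944/15571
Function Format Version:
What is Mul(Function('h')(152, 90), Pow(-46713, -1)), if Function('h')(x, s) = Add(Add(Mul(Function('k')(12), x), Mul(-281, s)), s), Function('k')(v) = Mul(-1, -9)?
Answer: Rational(7944, 15571) ≈ 0.51018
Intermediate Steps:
Function('k')(v) = 9
Function('h')(x, s) = Add(Mul(-280, s), Mul(9, x)) (Function('h')(x, s) = Add(Add(Mul(9, x), Mul(-281, s)), s) = Add(Add(Mul(-281, s), Mul(9, x)), s) = Add(Mul(-280, s), Mul(9, x)))
Mul(Function('h')(152, 90), Pow(-46713, -1)) = Mul(Add(Mul(-280, 90), Mul(9, 152)), Pow(-46713, -1)) = Mul(Add(-25200, 1368), Rational(-1, 46713)) = Mul(-23832, Rational(-1, 46713)) = Rational(7944, 15571)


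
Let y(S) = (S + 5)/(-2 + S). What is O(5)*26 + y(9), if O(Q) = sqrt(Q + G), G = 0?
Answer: 2 + 26*sqrt(5) ≈ 60.138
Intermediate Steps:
y(S) = (5 + S)/(-2 + S)
O(Q) = sqrt(Q) (O(Q) = sqrt(Q + 0) = sqrt(Q))
O(5)*26 + y(9) = sqrt(5)*26 + (5 + 9)/(-2 + 9) = 26*sqrt(5) + 14/7 = 26*sqrt(5) + (1/7)*14 = 26*sqrt(5) + 2 = 2 + 26*sqrt(5)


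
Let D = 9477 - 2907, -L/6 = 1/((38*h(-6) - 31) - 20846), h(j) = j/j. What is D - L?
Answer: 136912224/20839 ≈ 6570.0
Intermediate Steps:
h(j) = 1
L = 6/20839 (L = -6/((38*1 - 31) - 20846) = -6/((38 - 31) - 20846) = -6/(7 - 20846) = -6/(-20839) = -6*(-1/20839) = 6/20839 ≈ 0.00028792)
D = 6570
D - L = 6570 - 1*6/20839 = 6570 - 6/20839 = 136912224/20839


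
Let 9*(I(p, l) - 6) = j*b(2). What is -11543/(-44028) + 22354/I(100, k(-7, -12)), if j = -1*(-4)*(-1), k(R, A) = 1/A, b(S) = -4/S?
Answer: 4429266437/1364868 ≈ 3245.2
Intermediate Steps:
j = -4 (j = 4*(-1) = -4)
I(p, l) = 62/9 (I(p, l) = 6 + (-(-16)/2)/9 = 6 + (-4*(-2))/9 = 6 + (⅑)*8 = 6 + 8/9 = 62/9)
-11543/(-44028) + 22354/I(100, k(-7, -12)) = -11543/(-44028) + 22354/(62/9) = -11543*(-1/44028) + 22354*(9/62) = 11543/44028 + 100593/31 = 4429266437/1364868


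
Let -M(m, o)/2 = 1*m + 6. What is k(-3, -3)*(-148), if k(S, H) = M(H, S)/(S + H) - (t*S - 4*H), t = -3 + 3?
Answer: 1628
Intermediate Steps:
M(m, o) = -12 - 2*m (M(m, o) = -2*(1*m + 6) = -2*(m + 6) = -2*(6 + m) = -12 - 2*m)
t = 0
k(S, H) = 4*H + (-12 - 2*H)/(H + S) (k(S, H) = (-12 - 2*H)/(S + H) - (0*S - 4*H) = (-12 - 2*H)/(H + S) - (0 - 4*H) = (-12 - 2*H)/(H + S) - (-4)*H = (-12 - 2*H)/(H + S) + 4*H = 4*H + (-12 - 2*H)/(H + S))
k(-3, -3)*(-148) = (2*(-6 - 1*(-3) + 2*(-3)² + 2*(-3)*(-3))/(-3 - 3))*(-148) = (2*(-6 + 3 + 2*9 + 18)/(-6))*(-148) = (2*(-⅙)*(-6 + 3 + 18 + 18))*(-148) = (2*(-⅙)*33)*(-148) = -11*(-148) = 1628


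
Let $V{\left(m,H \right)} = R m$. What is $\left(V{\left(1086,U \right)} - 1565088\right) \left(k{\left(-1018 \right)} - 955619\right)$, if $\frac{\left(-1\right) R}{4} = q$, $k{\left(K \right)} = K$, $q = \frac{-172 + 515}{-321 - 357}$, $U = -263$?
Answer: $\frac{168948419483844}{113} \approx 1.4951 \cdot 10^{12}$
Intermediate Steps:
$q = - \frac{343}{678}$ ($q = \frac{343}{-678} = 343 \left(- \frac{1}{678}\right) = - \frac{343}{678} \approx -0.5059$)
$R = \frac{686}{339}$ ($R = \left(-4\right) \left(- \frac{343}{678}\right) = \frac{686}{339} \approx 2.0236$)
$V{\left(m,H \right)} = \frac{686 m}{339}$
$\left(V{\left(1086,U \right)} - 1565088\right) \left(k{\left(-1018 \right)} - 955619\right) = \left(\frac{686}{339} \cdot 1086 - 1565088\right) \left(-1018 - 955619\right) = \left(\frac{248332}{113} - 1565088\right) \left(-956637\right) = \left(- \frac{176606612}{113}\right) \left(-956637\right) = \frac{168948419483844}{113}$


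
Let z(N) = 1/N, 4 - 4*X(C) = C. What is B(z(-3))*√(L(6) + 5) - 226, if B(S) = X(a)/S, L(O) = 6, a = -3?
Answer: -226 - 21*√11/4 ≈ -243.41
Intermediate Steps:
X(C) = 1 - C/4
B(S) = 7/(4*S) (B(S) = (1 - ¼*(-3))/S = (1 + ¾)/S = 7/(4*S))
B(z(-3))*√(L(6) + 5) - 226 = (7/(4*(1/(-3))))*√(6 + 5) - 226 = (7/(4*(-⅓)))*√11 - 226 = ((7/4)*(-3))*√11 - 226 = -21*√11/4 - 226 = -226 - 21*√11/4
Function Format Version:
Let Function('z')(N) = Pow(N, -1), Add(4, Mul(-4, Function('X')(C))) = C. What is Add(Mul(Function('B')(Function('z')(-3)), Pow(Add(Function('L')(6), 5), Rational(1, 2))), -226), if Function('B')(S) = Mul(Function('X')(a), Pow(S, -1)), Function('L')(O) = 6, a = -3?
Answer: Add(-226, Mul(Rational(-21, 4), Pow(11, Rational(1, 2)))) ≈ -243.41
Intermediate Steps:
Function('X')(C) = Add(1, Mul(Rational(-1, 4), C))
Function('B')(S) = Mul(Rational(7, 4), Pow(S, -1)) (Function('B')(S) = Mul(Add(1, Mul(Rational(-1, 4), -3)), Pow(S, -1)) = Mul(Add(1, Rational(3, 4)), Pow(S, -1)) = Mul(Rational(7, 4), Pow(S, -1)))
Add(Mul(Function('B')(Function('z')(-3)), Pow(Add(Function('L')(6), 5), Rational(1, 2))), -226) = Add(Mul(Mul(Rational(7, 4), Pow(Pow(-3, -1), -1)), Pow(Add(6, 5), Rational(1, 2))), -226) = Add(Mul(Mul(Rational(7, 4), Pow(Rational(-1, 3), -1)), Pow(11, Rational(1, 2))), -226) = Add(Mul(Mul(Rational(7, 4), -3), Pow(11, Rational(1, 2))), -226) = Add(Mul(Rational(-21, 4), Pow(11, Rational(1, 2))), -226) = Add(-226, Mul(Rational(-21, 4), Pow(11, Rational(1, 2))))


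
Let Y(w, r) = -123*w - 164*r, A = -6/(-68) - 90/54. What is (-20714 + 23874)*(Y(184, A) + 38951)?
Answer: 2671688360/51 ≈ 5.2386e+7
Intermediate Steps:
A = -161/102 (A = -6*(-1/68) - 90*1/54 = 3/34 - 5/3 = -161/102 ≈ -1.5784)
Y(w, r) = -164*r - 123*w
(-20714 + 23874)*(Y(184, A) + 38951) = (-20714 + 23874)*((-164*(-161/102) - 123*184) + 38951) = 3160*((13202/51 - 22632) + 38951) = 3160*(-1141030/51 + 38951) = 3160*(845471/51) = 2671688360/51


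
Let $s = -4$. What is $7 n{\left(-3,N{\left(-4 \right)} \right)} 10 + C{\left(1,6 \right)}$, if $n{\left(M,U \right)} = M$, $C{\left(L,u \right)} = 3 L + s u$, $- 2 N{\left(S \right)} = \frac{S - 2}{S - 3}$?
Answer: $-231$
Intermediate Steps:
$N{\left(S \right)} = - \frac{-2 + S}{2 \left(-3 + S\right)}$ ($N{\left(S \right)} = - \frac{\left(S - 2\right) \frac{1}{S - 3}}{2} = - \frac{\left(-2 + S\right) \frac{1}{-3 + S}}{2} = - \frac{\frac{1}{-3 + S} \left(-2 + S\right)}{2} = - \frac{-2 + S}{2 \left(-3 + S\right)}$)
$C{\left(L,u \right)} = - 4 u + 3 L$ ($C{\left(L,u \right)} = 3 L - 4 u = - 4 u + 3 L$)
$7 n{\left(-3,N{\left(-4 \right)} \right)} 10 + C{\left(1,6 \right)} = 7 \left(-3\right) 10 + \left(\left(-4\right) 6 + 3 \cdot 1\right) = \left(-21\right) 10 + \left(-24 + 3\right) = -210 - 21 = -231$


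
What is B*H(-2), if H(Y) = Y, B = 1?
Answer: -2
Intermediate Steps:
B*H(-2) = 1*(-2) = -2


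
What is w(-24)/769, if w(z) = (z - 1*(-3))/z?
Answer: 7/6152 ≈ 0.0011378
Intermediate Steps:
w(z) = (3 + z)/z (w(z) = (z + 3)/z = (3 + z)/z)
w(-24)/769 = ((3 - 24)/(-24))/769 = -1/24*(-21)*(1/769) = (7/8)*(1/769) = 7/6152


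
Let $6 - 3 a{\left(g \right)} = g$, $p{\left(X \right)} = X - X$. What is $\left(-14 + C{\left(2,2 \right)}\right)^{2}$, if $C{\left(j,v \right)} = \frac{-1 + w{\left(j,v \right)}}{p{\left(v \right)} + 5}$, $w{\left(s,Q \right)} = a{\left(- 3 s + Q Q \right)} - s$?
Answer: $\frac{44521}{225} \approx 197.87$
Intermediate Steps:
$p{\left(X \right)} = 0$
$a{\left(g \right)} = 2 - \frac{g}{3}$
$w{\left(s,Q \right)} = 2 - \frac{Q^{2}}{3}$ ($w{\left(s,Q \right)} = \left(2 - \frac{- 3 s + Q Q}{3}\right) - s = \left(2 - \frac{- 3 s + Q^{2}}{3}\right) - s = \left(2 - \frac{Q^{2} - 3 s}{3}\right) - s = \left(2 - \left(- s + \frac{Q^{2}}{3}\right)\right) - s = \left(2 + s - \frac{Q^{2}}{3}\right) - s = 2 - \frac{Q^{2}}{3}$)
$C{\left(j,v \right)} = \frac{1}{5} - \frac{v^{2}}{15}$ ($C{\left(j,v \right)} = \frac{-1 - \left(-2 + \frac{v^{2}}{3}\right)}{0 + 5} = \frac{1 - \frac{v^{2}}{3}}{5} = \left(1 - \frac{v^{2}}{3}\right) \frac{1}{5} = \frac{1}{5} - \frac{v^{2}}{15}$)
$\left(-14 + C{\left(2,2 \right)}\right)^{2} = \left(-14 + \left(\frac{1}{5} - \frac{2^{2}}{15}\right)\right)^{2} = \left(-14 + \left(\frac{1}{5} - \frac{4}{15}\right)\right)^{2} = \left(-14 - \frac{1}{15}\right)^{2} = \left(- \frac{211}{15}\right)^{2} = \frac{44521}{225}$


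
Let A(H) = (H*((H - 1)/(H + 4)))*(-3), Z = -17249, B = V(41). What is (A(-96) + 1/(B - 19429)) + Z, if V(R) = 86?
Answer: -327773864/19343 ≈ -16945.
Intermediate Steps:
B = 86
A(H) = -3*H*(-1 + H)/(4 + H) (A(H) = (H*((-1 + H)/(4 + H)))*(-3) = (H*(-1 + H)/(4 + H))*(-3) = -3*H*(-1 + H)/(4 + H))
(A(-96) + 1/(B - 19429)) + Z = (3*(-96)*(1 - 1*(-96))/(4 - 96) + 1/(86 - 19429)) - 17249 = (3*(-96)*(1 + 96)/(-92) + 1/(-19343)) - 17249 = (3*(-96)*(-1/92)*97 - 1/19343) - 17249 = (6984/23 - 1/19343) - 17249 = 5873543/19343 - 17249 = -327773864/19343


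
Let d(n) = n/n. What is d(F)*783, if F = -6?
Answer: 783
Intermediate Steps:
d(n) = 1
d(F)*783 = 1*783 = 783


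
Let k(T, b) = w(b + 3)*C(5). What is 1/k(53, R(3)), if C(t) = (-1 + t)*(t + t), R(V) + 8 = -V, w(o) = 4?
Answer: 1/160 ≈ 0.0062500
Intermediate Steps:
R(V) = -8 - V
C(t) = 2*t*(-1 + t) (C(t) = (-1 + t)*(2*t) = 2*t*(-1 + t))
k(T, b) = 160 (k(T, b) = 4*(2*5*(-1 + 5)) = 4*(2*5*4) = 4*40 = 160)
1/k(53, R(3)) = 1/160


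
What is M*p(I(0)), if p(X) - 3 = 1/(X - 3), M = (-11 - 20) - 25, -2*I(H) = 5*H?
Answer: -448/3 ≈ -149.33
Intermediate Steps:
I(H) = -5*H/2
M = -56 (M = -31 - 25 = -56)
p(X) = 3 + 1/(-3 + X) (p(X) = 3 + 1/(X - 3) = 3 + 1/(-3 + X))
M*p(I(0)) = -56*(-8 + 3*(-5/2*0))/(-3 - 5/2*0) = -56*(-8 + 3*0)/(-3 + 0) = -56*(-8 + 0)/(-3) = -(-56)*(-8)/3 = -56*8/3 = -448/3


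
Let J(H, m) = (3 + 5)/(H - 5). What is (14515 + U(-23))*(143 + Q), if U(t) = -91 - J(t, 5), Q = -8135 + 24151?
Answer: 1631574230/7 ≈ 2.3308e+8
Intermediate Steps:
Q = 16016
J(H, m) = 8/(-5 + H)
U(t) = -91 - 8/(-5 + t)
(14515 + U(-23))*(143 + Q) = (14515 + (447 - 91*(-23))/(-5 - 23))*(143 + 16016) = (14515 + (447 + 2093)/(-28))*16159 = (14515 - 1/28*2540)*16159 = (14515 - 635/7)*16159 = (100970/7)*16159 = 1631574230/7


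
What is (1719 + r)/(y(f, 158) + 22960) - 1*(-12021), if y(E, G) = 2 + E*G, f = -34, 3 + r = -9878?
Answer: 105720614/8795 ≈ 12021.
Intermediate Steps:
r = -9881 (r = -3 - 9878 = -9881)
(1719 + r)/(y(f, 158) + 22960) - 1*(-12021) = (1719 - 9881)/((2 - 34*158) + 22960) - 1*(-12021) = -8162/((2 - 5372) + 22960) + 12021 = -8162/(-5370 + 22960) + 12021 = -8162/17590 + 12021 = -8162*1/17590 + 12021 = -4081/8795 + 12021 = 105720614/8795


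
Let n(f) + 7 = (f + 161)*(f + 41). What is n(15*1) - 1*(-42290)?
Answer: 52139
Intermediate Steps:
n(f) = -7 + (41 + f)*(161 + f) (n(f) = -7 + (f + 161)*(f + 41) = -7 + (161 + f)*(41 + f) = -7 + (41 + f)*(161 + f))
n(15*1) - 1*(-42290) = (6594 + (15*1)**2 + 202*(15*1)) - 1*(-42290) = (6594 + 15**2 + 202*15) + 42290 = (6594 + 225 + 3030) + 42290 = 9849 + 42290 = 52139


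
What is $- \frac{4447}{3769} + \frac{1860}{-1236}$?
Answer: $- \frac{1042236}{388207} \approx -2.6847$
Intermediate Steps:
$- \frac{4447}{3769} + \frac{1860}{-1236} = \left(-4447\right) \frac{1}{3769} + 1860 \left(- \frac{1}{1236}\right) = - \frac{4447}{3769} - \frac{155}{103} = - \frac{1042236}{388207}$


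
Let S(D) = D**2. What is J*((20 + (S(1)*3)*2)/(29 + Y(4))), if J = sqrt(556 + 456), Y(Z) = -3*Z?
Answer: 52*sqrt(253)/17 ≈ 48.654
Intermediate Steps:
J = 2*sqrt(253) (J = sqrt(1012) = 2*sqrt(253) ≈ 31.812)
J*((20 + (S(1)*3)*2)/(29 + Y(4))) = (2*sqrt(253))*((20 + (1**2*3)*2)/(29 - 3*4)) = (2*sqrt(253))*((20 + (1*3)*2)/(29 - 12)) = (2*sqrt(253))*((20 + 3*2)/17) = (2*sqrt(253))*((20 + 6)*(1/17)) = (2*sqrt(253))*(26*(1/17)) = (2*sqrt(253))*(26/17) = 52*sqrt(253)/17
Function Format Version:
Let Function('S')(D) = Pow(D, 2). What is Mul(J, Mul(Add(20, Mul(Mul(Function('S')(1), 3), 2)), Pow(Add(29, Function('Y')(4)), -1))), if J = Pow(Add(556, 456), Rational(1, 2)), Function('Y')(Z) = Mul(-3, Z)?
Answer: Mul(Rational(52, 17), Pow(253, Rational(1, 2))) ≈ 48.654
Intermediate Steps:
J = Mul(2, Pow(253, Rational(1, 2))) (J = Pow(1012, Rational(1, 2)) = Mul(2, Pow(253, Rational(1, 2))) ≈ 31.812)
Mul(J, Mul(Add(20, Mul(Mul(Function('S')(1), 3), 2)), Pow(Add(29, Function('Y')(4)), -1))) = Mul(Mul(2, Pow(253, Rational(1, 2))), Mul(Add(20, Mul(Mul(Pow(1, 2), 3), 2)), Pow(Add(29, Mul(-3, 4)), -1))) = Mul(Mul(2, Pow(253, Rational(1, 2))), Mul(Add(20, Mul(Mul(1, 3), 2)), Pow(Add(29, -12), -1))) = Mul(Mul(2, Pow(253, Rational(1, 2))), Mul(Add(20, Mul(3, 2)), Pow(17, -1))) = Mul(Mul(2, Pow(253, Rational(1, 2))), Mul(Add(20, 6), Rational(1, 17))) = Mul(Mul(2, Pow(253, Rational(1, 2))), Mul(26, Rational(1, 17))) = Mul(Mul(2, Pow(253, Rational(1, 2))), Rational(26, 17)) = Mul(Rational(52, 17), Pow(253, Rational(1, 2)))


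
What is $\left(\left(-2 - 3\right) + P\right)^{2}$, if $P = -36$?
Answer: $1681$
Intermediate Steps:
$\left(\left(-2 - 3\right) + P\right)^{2} = \left(\left(-2 - 3\right) - 36\right)^{2} = \left(-5 - 36\right)^{2} = \left(-41\right)^{2} = 1681$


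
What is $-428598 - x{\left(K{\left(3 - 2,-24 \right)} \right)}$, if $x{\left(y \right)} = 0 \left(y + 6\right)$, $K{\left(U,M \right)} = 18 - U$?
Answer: $-428598$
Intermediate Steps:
$x{\left(y \right)} = 0$ ($x{\left(y \right)} = 0 \left(6 + y\right) = 0$)
$-428598 - x{\left(K{\left(3 - 2,-24 \right)} \right)} = -428598 - 0 = -428598 + 0 = -428598$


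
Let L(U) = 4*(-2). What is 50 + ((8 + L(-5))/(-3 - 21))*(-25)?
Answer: 50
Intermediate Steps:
L(U) = -8
50 + ((8 + L(-5))/(-3 - 21))*(-25) = 50 + ((8 - 8)/(-3 - 21))*(-25) = 50 + (0/(-24))*(-25) = 50 + (0*(-1/24))*(-25) = 50 + 0*(-25) = 50 + 0 = 50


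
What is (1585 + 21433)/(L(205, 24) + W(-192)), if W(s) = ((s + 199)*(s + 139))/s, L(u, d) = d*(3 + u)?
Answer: 4419456/958835 ≈ 4.6092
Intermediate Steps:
W(s) = (139 + s)*(199 + s)/s (W(s) = ((199 + s)*(139 + s))/s = ((139 + s)*(199 + s))/s = (139 + s)*(199 + s)/s)
(1585 + 21433)/(L(205, 24) + W(-192)) = (1585 + 21433)/(24*(3 + 205) + (338 - 192 + 27661/(-192))) = 23018/(24*208 + (338 - 192 + 27661*(-1/192))) = 23018/(4992 + (338 - 192 - 27661/192)) = 23018/(4992 + 371/192) = 23018/(958835/192) = 23018*(192/958835) = 4419456/958835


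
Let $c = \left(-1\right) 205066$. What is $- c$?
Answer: $205066$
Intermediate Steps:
$c = -205066$
$- c = \left(-1\right) \left(-205066\right) = 205066$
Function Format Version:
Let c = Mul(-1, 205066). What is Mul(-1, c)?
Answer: 205066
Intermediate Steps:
c = -205066
Mul(-1, c) = Mul(-1, -205066) = 205066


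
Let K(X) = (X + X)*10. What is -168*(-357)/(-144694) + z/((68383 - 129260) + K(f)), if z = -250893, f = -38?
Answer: 16302985515/4459252039 ≈ 3.6560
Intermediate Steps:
K(X) = 20*X (K(X) = (2*X)*10 = 20*X)
-168*(-357)/(-144694) + z/((68383 - 129260) + K(f)) = -168*(-357)/(-144694) - 250893/((68383 - 129260) + 20*(-38)) = 59976*(-1/144694) - 250893/(-60877 - 760) = -29988/72347 - 250893/(-61637) = -29988/72347 - 250893*(-1/61637) = -29988/72347 + 250893/61637 = 16302985515/4459252039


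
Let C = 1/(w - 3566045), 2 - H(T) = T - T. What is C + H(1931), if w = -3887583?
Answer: 14907255/7453628 ≈ 2.0000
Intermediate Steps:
H(T) = 2 (H(T) = 2 - (T - T) = 2 - 1*0 = 2 + 0 = 2)
C = -1/7453628 (C = 1/(-3887583 - 3566045) = 1/(-7453628) = -1/7453628 ≈ -1.3416e-7)
C + H(1931) = -1/7453628 + 2 = 14907255/7453628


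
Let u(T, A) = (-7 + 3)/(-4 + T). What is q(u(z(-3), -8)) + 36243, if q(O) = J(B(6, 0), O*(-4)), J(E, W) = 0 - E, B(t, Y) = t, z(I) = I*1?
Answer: 36237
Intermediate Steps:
z(I) = I
u(T, A) = -4/(-4 + T)
J(E, W) = -E
q(O) = -6 (q(O) = -1*6 = -6)
q(u(z(-3), -8)) + 36243 = -6 + 36243 = 36237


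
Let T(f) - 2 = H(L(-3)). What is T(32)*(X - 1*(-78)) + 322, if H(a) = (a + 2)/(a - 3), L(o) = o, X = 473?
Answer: 9095/6 ≈ 1515.8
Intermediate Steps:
H(a) = (2 + a)/(-3 + a)
T(f) = 13/6 (T(f) = 2 + (2 - 3)/(-3 - 3) = 2 - 1/(-6) = 2 - ⅙*(-1) = 2 + ⅙ = 13/6)
T(32)*(X - 1*(-78)) + 322 = 13*(473 - 1*(-78))/6 + 322 = 13*(473 + 78)/6 + 322 = (13/6)*551 + 322 = 7163/6 + 322 = 9095/6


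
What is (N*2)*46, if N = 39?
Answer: 3588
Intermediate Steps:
(N*2)*46 = (39*2)*46 = 78*46 = 3588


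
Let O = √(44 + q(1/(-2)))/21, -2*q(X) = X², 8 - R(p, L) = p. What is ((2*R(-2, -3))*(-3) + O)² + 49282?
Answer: 20729783/392 - 30*√78/7 ≈ 52844.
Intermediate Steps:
R(p, L) = 8 - p
q(X) = -X²/2
O = √78/28 (O = √(44 - (1/(-2))²/2)/21 = √(44 - (1*(-½))²/2)*(1/21) = √(44 - (-½)²/2)*(1/21) = √(44 - ½*¼)*(1/21) = √(44 - ⅛)*(1/21) = √(351/8)*(1/21) = (3*√78/4)*(1/21) = √78/28 ≈ 0.31542)
((2*R(-2, -3))*(-3) + O)² + 49282 = ((2*(8 - 1*(-2)))*(-3) + √78/28)² + 49282 = ((2*(8 + 2))*(-3) + √78/28)² + 49282 = ((2*10)*(-3) + √78/28)² + 49282 = (20*(-3) + √78/28)² + 49282 = (-60 + √78/28)² + 49282 = 49282 + (-60 + √78/28)²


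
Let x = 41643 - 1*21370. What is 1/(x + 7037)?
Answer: 1/27310 ≈ 3.6617e-5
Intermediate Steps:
x = 20273 (x = 41643 - 21370 = 20273)
1/(x + 7037) = 1/(20273 + 7037) = 1/27310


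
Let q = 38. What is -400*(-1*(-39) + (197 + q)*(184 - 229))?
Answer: 4214400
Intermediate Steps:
-400*(-1*(-39) + (197 + q)*(184 - 229)) = -400*(-1*(-39) + (197 + 38)*(184 - 229)) = -400*(39 + 235*(-45)) = -400*(39 - 10575) = -400*(-10536) = 4214400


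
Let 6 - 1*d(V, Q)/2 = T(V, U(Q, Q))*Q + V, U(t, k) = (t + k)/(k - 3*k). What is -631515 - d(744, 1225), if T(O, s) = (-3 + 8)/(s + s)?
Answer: -636164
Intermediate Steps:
U(t, k) = -(k + t)/(2*k) (U(t, k) = (k + t)/((-2*k)) = (k + t)*(-1/(2*k)) = -(k + t)/(2*k))
T(O, s) = 5/(2*s) (T(O, s) = 5/((2*s)) = 5*(1/(2*s)) = 5/(2*s))
d(V, Q) = 12 - 2*V + 5*Q (d(V, Q) = 12 - 2*((5/(2*(((-Q - Q)/(2*Q)))))*Q + V) = 12 - 2*((5/(2*(((-2*Q)/(2*Q)))))*Q + V) = 12 - 2*(((5/2)/(-1))*Q + V) = 12 - 2*(((5/2)*(-1))*Q + V) = 12 - 2*(-5*Q/2 + V) = 12 - 2*(V - 5*Q/2) = 12 + (-2*V + 5*Q) = 12 - 2*V + 5*Q)
-631515 - d(744, 1225) = -631515 - (12 - 2*744 + 5*1225) = -631515 - (12 - 1488 + 6125) = -631515 - 1*4649 = -631515 - 4649 = -636164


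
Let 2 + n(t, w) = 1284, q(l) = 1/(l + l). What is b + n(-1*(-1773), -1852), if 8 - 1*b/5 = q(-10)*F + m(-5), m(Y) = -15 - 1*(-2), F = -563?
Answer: 4985/4 ≈ 1246.3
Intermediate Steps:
m(Y) = -13 (m(Y) = -15 + 2 = -13)
q(l) = 1/(2*l)
n(t, w) = 1282 (n(t, w) = -2 + 1284 = 1282)
b = -143/4 (b = 40 - 5*(((½)/(-10))*(-563) - 13) = 40 - 5*(((½)*(-⅒))*(-563) - 13) = 40 - 5*(-1/20*(-563) - 13) = 40 - 5*(563/20 - 13) = 40 - 5*303/20 = 40 - 303/4 = -143/4 ≈ -35.750)
b + n(-1*(-1773), -1852) = -143/4 + 1282 = 4985/4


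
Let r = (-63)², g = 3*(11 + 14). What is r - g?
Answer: 3894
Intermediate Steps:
g = 75 (g = 3*25 = 75)
r = 3969
r - g = 3969 - 1*75 = 3969 - 75 = 3894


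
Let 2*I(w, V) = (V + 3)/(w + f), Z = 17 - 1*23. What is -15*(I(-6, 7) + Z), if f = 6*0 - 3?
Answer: 295/3 ≈ 98.333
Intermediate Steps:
Z = -6 (Z = 17 - 23 = -6)
f = -3 (f = 0 - 3 = -3)
I(w, V) = (3 + V)/(2*(-3 + w)) (I(w, V) = ((V + 3)/(w - 3))/2 = ((3 + V)/(-3 + w))/2 = (3 + V)/(2*(-3 + w)))
-15*(I(-6, 7) + Z) = -15*((3 + 7)/(2*(-3 - 6)) - 6) = -15*((1/2)*10/(-9) - 6) = -15*((1/2)*(-1/9)*10 - 6) = -15*(-5/9 - 6) = -15*(-59/9) = 295/3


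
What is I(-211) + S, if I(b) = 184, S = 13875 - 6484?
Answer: 7575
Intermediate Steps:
S = 7391
I(-211) + S = 184 + 7391 = 7575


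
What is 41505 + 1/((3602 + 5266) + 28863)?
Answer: 1566025156/37731 ≈ 41505.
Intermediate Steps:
41505 + 1/((3602 + 5266) + 28863) = 41505 + 1/(8868 + 28863) = 41505 + 1/37731 = 1566025156/37731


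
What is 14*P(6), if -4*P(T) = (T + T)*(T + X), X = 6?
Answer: -504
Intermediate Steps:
P(T) = -T*(6 + T)/2 (P(T) = -(T + T)*(T + 6)/4 = -2*T*(6 + T)/4 = -T*(6 + T)/2)
14*P(6) = 14*(-½*6*(6 + 6)) = 14*(-½*6*12) = 14*(-36) = -504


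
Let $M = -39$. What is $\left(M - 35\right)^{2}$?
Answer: $5476$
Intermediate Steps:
$\left(M - 35\right)^{2} = \left(-39 - 35\right)^{2} = \left(-74\right)^{2} = 5476$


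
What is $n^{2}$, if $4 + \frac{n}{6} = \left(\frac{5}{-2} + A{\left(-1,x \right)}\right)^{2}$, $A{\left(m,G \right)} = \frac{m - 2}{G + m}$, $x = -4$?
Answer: $\frac{13689}{2500} \approx 5.4756$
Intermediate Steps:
$A{\left(m,G \right)} = \frac{-2 + m}{G + m}$
$n = - \frac{117}{50}$ ($n = -24 + 6 \left(\frac{5}{-2} + \frac{-2 - 1}{-4 - 1}\right)^{2} = -24 + 6 \left(5 \left(- \frac{1}{2}\right) + \frac{1}{-5} \left(-3\right)\right)^{2} = -24 + 6 \left(- \frac{5}{2} - - \frac{3}{5}\right)^{2} = -24 + 6 \left(- \frac{5}{2} + \frac{3}{5}\right)^{2} = -24 + 6 \left(- \frac{19}{10}\right)^{2} = -24 + 6 \cdot \frac{361}{100} = -24 + \frac{1083}{50} = - \frac{117}{50} \approx -2.34$)
$n^{2} = \left(- \frac{117}{50}\right)^{2} = \frac{13689}{2500}$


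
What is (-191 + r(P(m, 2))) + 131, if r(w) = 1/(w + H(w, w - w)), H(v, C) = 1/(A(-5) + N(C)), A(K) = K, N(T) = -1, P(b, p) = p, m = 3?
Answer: -654/11 ≈ -59.455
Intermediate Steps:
H(v, C) = -1/6 (H(v, C) = 1/(-5 - 1) = 1/(-6) = -1/6)
r(w) = 1/(-1/6 + w) (r(w) = 1/(w - 1/6) = 1/(-1/6 + w))
(-191 + r(P(m, 2))) + 131 = (-191 + 6/(-1 + 6*2)) + 131 = (-191 + 6/(-1 + 12)) + 131 = (-191 + 6/11) + 131 = -2095/11 + 131 = -654/11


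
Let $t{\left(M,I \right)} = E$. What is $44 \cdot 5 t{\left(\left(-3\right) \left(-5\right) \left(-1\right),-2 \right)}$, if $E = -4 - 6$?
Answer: $-2200$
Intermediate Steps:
$E = -10$ ($E = -4 - 6 = -10$)
$t{\left(M,I \right)} = -10$
$44 \cdot 5 t{\left(\left(-3\right) \left(-5\right) \left(-1\right),-2 \right)} = 44 \cdot 5 \left(-10\right) = 220 \left(-10\right) = -2200$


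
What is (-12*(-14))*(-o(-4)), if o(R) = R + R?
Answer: 1344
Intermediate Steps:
o(R) = 2*R
(-12*(-14))*(-o(-4)) = (-12*(-14))*(-2*(-4)) = 168*(-1*(-8)) = 168*8 = 1344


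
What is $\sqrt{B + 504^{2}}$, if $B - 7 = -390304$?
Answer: $i \sqrt{136281} \approx 369.16 i$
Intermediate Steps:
$B = -390297$ ($B = 7 - 390304 = -390297$)
$\sqrt{B + 504^{2}} = \sqrt{-390297 + 504^{2}} = \sqrt{-390297 + 254016} = \sqrt{-136281} = i \sqrt{136281}$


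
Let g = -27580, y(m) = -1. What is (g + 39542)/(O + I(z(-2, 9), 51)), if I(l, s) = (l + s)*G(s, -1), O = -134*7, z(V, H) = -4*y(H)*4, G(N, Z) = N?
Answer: 11962/2479 ≈ 4.8253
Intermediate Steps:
z(V, H) = 16 (z(V, H) = -4*(-1)*4 = 4*4 = 16)
O = -938
I(l, s) = s*(l + s) (I(l, s) = (l + s)*s = s*(l + s))
(g + 39542)/(O + I(z(-2, 9), 51)) = (-27580 + 39542)/(-938 + 51*(16 + 51)) = 11962/(-938 + 51*67) = 11962/(-938 + 3417) = 11962/2479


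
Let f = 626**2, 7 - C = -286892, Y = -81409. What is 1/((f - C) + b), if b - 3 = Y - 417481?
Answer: -1/393910 ≈ -2.5387e-6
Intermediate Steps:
C = 286899 (C = 7 - 1*(-286892) = 7 + 286892 = 286899)
f = 391876
b = -498887 (b = 3 + (-81409 - 417481) = 3 - 498890 = -498887)
1/((f - C) + b) = 1/((391876 - 1*286899) - 498887) = 1/((391876 - 286899) - 498887) = 1/(104977 - 498887) = 1/(-393910) = -1/393910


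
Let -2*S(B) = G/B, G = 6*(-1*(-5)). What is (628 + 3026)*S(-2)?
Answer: 27405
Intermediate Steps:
G = 30 (G = 6*5 = 30)
S(B) = -15/B
(628 + 3026)*S(-2) = (628 + 3026)*(-15/(-2)) = 3654*(-15*(-½)) = 3654*(15/2) = 27405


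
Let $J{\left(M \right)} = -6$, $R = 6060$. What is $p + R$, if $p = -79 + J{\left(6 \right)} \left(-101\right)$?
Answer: $6587$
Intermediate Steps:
$p = 527$ ($p = -79 - -606 = -79 + 606 = 527$)
$p + R = 527 + 6060 = 6587$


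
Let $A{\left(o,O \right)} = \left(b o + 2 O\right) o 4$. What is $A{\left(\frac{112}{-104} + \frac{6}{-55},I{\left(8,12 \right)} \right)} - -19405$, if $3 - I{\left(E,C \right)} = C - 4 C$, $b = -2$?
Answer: $\frac{9725396453}{511225} \approx 19024.0$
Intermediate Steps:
$I{\left(E,C \right)} = 3 + 3 C$ ($I{\left(E,C \right)} = 3 - \left(C - 4 C\right) = 3 - - 3 C = 3 + 3 C$)
$A{\left(o,O \right)} = 4 o \left(- 2 o + 2 O\right)$ ($A{\left(o,O \right)} = \left(- 2 o + 2 O\right) o 4 = o \left(- 2 o + 2 O\right) 4 = 4 o \left(- 2 o + 2 O\right)$)
$A{\left(\frac{112}{-104} + \frac{6}{-55},I{\left(8,12 \right)} \right)} - -19405 = 8 \left(\frac{112}{-104} + \frac{6}{-55}\right) \left(\left(3 + 3 \cdot 12\right) - \left(\frac{112}{-104} + \frac{6}{-55}\right)\right) - -19405 = 8 \left(112 \left(- \frac{1}{104}\right) + 6 \left(- \frac{1}{55}\right)\right) \left(\left(3 + 36\right) - \left(112 \left(- \frac{1}{104}\right) + 6 \left(- \frac{1}{55}\right)\right)\right) + 19405 = 8 \left(- \frac{14}{13} - \frac{6}{55}\right) \left(39 - \left(- \frac{14}{13} - \frac{6}{55}\right)\right) + 19405 = 8 \left(- \frac{848}{715}\right) \left(39 - - \frac{848}{715}\right) + 19405 = 8 \left(- \frac{848}{715}\right) \left(39 + \frac{848}{715}\right) + 19405 = 8 \left(- \frac{848}{715}\right) \frac{28733}{715} + 19405 = - \frac{194924672}{511225} + 19405 = \frac{9725396453}{511225}$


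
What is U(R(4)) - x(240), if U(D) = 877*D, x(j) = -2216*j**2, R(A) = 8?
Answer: 127648616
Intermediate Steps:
U(R(4)) - x(240) = 877*8 - (-2216)*240**2 = 7016 - (-2216)*57600 = 7016 - 1*(-127641600) = 7016 + 127641600 = 127648616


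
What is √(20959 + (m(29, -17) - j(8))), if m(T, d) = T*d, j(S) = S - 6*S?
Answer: √20506 ≈ 143.20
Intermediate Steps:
j(S) = -5*S
√(20959 + (m(29, -17) - j(8))) = √(20959 + (29*(-17) - (-5)*8)) = √(20959 + (-493 - 1*(-40))) = √(20959 + (-493 + 40)) = √(20959 - 453) = √20506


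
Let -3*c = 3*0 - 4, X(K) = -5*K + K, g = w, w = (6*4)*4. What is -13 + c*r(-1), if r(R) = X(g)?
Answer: -525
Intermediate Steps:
w = 96 (w = 24*4 = 96)
g = 96
X(K) = -4*K
c = 4/3 (c = -(3*0 - 4)/3 = -(0 - 4)/3 = -⅓*(-4) = 4/3 ≈ 1.3333)
r(R) = -384 (r(R) = -4*96 = -384)
-13 + c*r(-1) = -13 + (4/3)*(-384) = -13 - 512 = -525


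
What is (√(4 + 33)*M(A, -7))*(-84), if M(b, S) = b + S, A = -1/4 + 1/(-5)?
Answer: 3129*√37/5 ≈ 3806.6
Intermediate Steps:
A = -9/20 (A = -1*¼ + 1*(-⅕) = -¼ - ⅕ = -9/20 ≈ -0.45000)
M(b, S) = S + b
(√(4 + 33)*M(A, -7))*(-84) = (√(4 + 33)*(-7 - 9/20))*(-84) = (√37*(-149/20))*(-84) = -149*√37/20*(-84) = 3129*√37/5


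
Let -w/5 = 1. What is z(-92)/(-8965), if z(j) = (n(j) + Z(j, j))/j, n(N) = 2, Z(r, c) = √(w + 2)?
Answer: 1/412390 + I*√3/824780 ≈ 2.4249e-6 + 2.1e-6*I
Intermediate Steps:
w = -5 (w = -5*1 = -5)
Z(r, c) = I*√3 (Z(r, c) = √(-5 + 2) = √(-3) = I*√3)
z(j) = (2 + I*√3)/j
z(-92)/(-8965) = ((2 + I*√3)/(-92))/(-8965) = -(2 + I*√3)/92*(-1/8965) = (-1/46 - I*√3/92)*(-1/8965) = 1/412390 + I*√3/824780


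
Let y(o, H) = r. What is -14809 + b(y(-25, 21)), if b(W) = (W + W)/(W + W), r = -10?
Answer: -14808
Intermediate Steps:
y(o, H) = -10
b(W) = 1 (b(W) = (2*W)/((2*W)) = (2*W)*(1/(2*W)) = 1)
-14809 + b(y(-25, 21)) = -14809 + 1 = -14808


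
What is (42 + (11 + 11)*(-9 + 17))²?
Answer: 47524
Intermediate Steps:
(42 + (11 + 11)*(-9 + 17))² = (42 + 22*8)² = (42 + 176)² = 218² = 47524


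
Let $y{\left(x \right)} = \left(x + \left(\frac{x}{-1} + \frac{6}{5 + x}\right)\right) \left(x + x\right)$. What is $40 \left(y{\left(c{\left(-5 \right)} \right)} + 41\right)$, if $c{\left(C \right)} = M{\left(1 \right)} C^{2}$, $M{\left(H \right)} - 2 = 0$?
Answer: $\frac{22840}{11} \approx 2076.4$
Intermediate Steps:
$M{\left(H \right)} = 2$ ($M{\left(H \right)} = 2 + 0 = 2$)
$c{\left(C \right)} = 2 C^{2}$
$y{\left(x \right)} = \frac{12 x}{5 + x}$ ($y{\left(x \right)} = \left(x + \left(x \left(-1\right) + \frac{6}{5 + x}\right)\right) 2 x = \left(x - \left(x - \frac{6}{5 + x}\right)\right) 2 x = \frac{6}{5 + x} 2 x = \frac{12 x}{5 + x}$)
$40 \left(y{\left(c{\left(-5 \right)} \right)} + 41\right) = 40 \left(\frac{12 \cdot 2 \left(-5\right)^{2}}{5 + 2 \left(-5\right)^{2}} + 41\right) = 40 \left(\frac{12 \cdot 2 \cdot 25}{5 + 2 \cdot 25} + 41\right) = 40 \left(12 \cdot 50 \frac{1}{5 + 50} + 41\right) = 40 \left(12 \cdot 50 \cdot \frac{1}{55} + 41\right) = 40 \left(\frac{120}{11} + 41\right) = 40 \cdot \frac{571}{11} = \frac{22840}{11}$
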